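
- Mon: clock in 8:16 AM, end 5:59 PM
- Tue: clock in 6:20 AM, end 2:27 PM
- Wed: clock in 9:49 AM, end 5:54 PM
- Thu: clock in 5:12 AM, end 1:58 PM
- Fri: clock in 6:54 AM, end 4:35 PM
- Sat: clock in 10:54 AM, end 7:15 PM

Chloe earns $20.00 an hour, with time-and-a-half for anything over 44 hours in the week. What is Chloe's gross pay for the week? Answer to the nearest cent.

Mon: 8:16 AM–5:59 PM = 9 h 43 min
Tue: 6:20 AM–2:27 PM = 8 h 7 min
Wed: 9:49 AM–5:54 PM = 8 h 5 min
Thu: 5:12 AM–1:58 PM = 8 h 46 min
Fri: 6:54 AM–4:35 PM = 9 h 41 min
Sat: 10:54 AM–7:15 PM = 8 h 21 min
Total worked: 52 h 43 min = 3163 min.
Regular 44 h 0 min = 2640 min at $20.00/h; overtime 8 h 43 min = 523 min at $30.00/h.
Pay = (2640 × $20.00 + 523 × $30.00) ÷ 60 = $1141.50.

$1141.50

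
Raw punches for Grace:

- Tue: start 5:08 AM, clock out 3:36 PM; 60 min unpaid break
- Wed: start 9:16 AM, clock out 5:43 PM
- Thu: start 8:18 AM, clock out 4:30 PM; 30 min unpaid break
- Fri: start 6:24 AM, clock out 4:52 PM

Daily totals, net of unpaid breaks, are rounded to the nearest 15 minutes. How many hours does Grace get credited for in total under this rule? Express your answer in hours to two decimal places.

Tue: 5:08 AM–3:36 PM = 10 h 28 min − 60 min = 9 h 28 min → rounds to 9 h 30 min
Wed: 9:16 AM–5:43 PM = 8 h 27 min → rounds to 8 h 30 min
Thu: 8:18 AM–4:30 PM = 8 h 12 min − 30 min = 7 h 42 min → rounds to 7 h 45 min
Fri: 6:24 AM–4:52 PM = 10 h 28 min → rounds to 10 h 30 min
Total credited: 36 h 15 min.

36.25 hours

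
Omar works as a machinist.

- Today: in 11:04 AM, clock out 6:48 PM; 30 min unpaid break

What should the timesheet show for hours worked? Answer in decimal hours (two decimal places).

Today: 11:04 AM–6:48 PM = 7 h 44 min; less 30 min break → 7 h 14 min

7.23 hours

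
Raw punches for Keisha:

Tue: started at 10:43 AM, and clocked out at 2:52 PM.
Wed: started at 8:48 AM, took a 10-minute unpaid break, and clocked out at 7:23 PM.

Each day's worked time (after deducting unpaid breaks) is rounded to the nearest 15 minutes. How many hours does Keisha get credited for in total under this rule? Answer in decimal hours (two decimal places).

Tue: 10:43 AM–2:52 PM = 4 h 9 min → rounds to 4 h 15 min
Wed: 8:48 AM–7:23 PM = 10 h 35 min − 10 min = 10 h 25 min → rounds to 10 h 30 min
Total credited: 14 h 45 min.

14.75 hours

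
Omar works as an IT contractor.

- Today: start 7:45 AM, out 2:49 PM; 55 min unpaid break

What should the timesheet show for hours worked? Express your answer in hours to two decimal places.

6.15 hours

Today: 7:45 AM–2:49 PM = 7 h 4 min; less 55 min break → 6 h 9 min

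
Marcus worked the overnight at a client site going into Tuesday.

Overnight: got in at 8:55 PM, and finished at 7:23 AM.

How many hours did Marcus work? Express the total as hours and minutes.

10 h 28 min

Overnight: 8:55 PM → midnight = 3 h 5 min; midnight → 7:23 AM = 7 h 23 min; span 10 h 28 min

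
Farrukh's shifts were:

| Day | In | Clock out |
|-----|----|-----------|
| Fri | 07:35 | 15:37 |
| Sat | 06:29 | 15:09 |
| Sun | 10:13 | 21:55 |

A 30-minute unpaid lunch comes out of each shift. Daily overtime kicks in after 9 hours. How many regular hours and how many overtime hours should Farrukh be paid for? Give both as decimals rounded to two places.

Regular 24.70 hours, overtime 2.20 hours

Fri: 07:35–15:37 = 8 h 2 min; less 30 min break → 7 h 32 min
Sat: 06:29–15:09 = 8 h 40 min; less 30 min break → 8 h 10 min
Sun: 10:13–21:55 = 11 h 42 min; less 30 min break → 11 h 12 min
Fri reg 7 h 32 min / OT 0 h 0 min; Sat reg 8 h 10 min / OT 0 h 0 min; Sun reg 9 h 0 min / OT 2 h 12 min.
Totals: regular 24 h 42 min, overtime 2 h 12 min.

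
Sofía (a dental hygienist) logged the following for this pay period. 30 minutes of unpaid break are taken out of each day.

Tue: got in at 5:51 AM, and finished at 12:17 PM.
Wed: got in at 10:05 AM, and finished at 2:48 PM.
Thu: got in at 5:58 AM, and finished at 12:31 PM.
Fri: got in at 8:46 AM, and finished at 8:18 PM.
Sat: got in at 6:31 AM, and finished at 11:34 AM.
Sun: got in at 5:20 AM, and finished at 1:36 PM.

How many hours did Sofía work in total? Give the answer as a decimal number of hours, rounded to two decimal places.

Tue: 5:51 AM–12:17 PM = 6 h 26 min; less 30 min break → 5 h 56 min
Wed: 10:05 AM–2:48 PM = 4 h 43 min; less 30 min break → 4 h 13 min
Thu: 5:58 AM–12:31 PM = 6 h 33 min; less 30 min break → 6 h 3 min
Fri: 8:46 AM–8:18 PM = 11 h 32 min; less 30 min break → 11 h 2 min
Sat: 6:31 AM–11:34 AM = 5 h 3 min; less 30 min break → 4 h 33 min
Sun: 5:20 AM–1:36 PM = 8 h 16 min; less 30 min break → 7 h 46 min
Total: 5 h 56 min + 4 h 13 min + 6 h 3 min + 11 h 2 min + 4 h 33 min + 7 h 46 min = 39 h 33 min.

39.55 hours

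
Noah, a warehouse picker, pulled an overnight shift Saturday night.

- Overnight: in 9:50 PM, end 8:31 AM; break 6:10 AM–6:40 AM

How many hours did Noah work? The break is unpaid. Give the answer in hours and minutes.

10 h 11 min

Overnight: 9:50 PM → midnight = 2 h 10 min; midnight → 8:31 AM = 8 h 31 min; span 10 h 41 min; less 30 min break → 10 h 11 min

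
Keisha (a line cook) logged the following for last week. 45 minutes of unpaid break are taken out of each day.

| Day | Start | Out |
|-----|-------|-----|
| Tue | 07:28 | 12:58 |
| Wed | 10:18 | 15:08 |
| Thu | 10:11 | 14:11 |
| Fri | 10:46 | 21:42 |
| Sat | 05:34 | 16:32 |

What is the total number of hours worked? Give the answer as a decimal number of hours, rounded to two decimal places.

32.48 hours

Tue: 07:28–12:58 = 5 h 30 min; less 45 min break → 4 h 45 min
Wed: 10:18–15:08 = 4 h 50 min; less 45 min break → 4 h 5 min
Thu: 10:11–14:11 = 4 h 0 min; less 45 min break → 3 h 15 min
Fri: 10:46–21:42 = 10 h 56 min; less 45 min break → 10 h 11 min
Sat: 05:34–16:32 = 10 h 58 min; less 45 min break → 10 h 13 min
Total: 4 h 45 min + 4 h 5 min + 3 h 15 min + 10 h 11 min + 10 h 13 min = 32 h 29 min.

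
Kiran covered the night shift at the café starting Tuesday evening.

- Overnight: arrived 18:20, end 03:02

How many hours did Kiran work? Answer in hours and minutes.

Overnight: 18:20 → midnight = 5 h 40 min; midnight → 03:02 = 3 h 2 min; span 8 h 42 min

8 h 42 min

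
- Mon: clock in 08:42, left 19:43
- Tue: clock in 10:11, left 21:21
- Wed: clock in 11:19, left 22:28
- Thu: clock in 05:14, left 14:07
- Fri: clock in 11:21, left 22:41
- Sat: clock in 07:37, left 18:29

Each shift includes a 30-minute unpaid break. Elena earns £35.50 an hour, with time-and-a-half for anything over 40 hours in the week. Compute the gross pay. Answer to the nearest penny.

£2560.44

Mon: 08:42–19:43 = 11 h 1 min; less 30 min break → 10 h 31 min
Tue: 10:11–21:21 = 11 h 10 min; less 30 min break → 10 h 40 min
Wed: 11:19–22:28 = 11 h 9 min; less 30 min break → 10 h 39 min
Thu: 05:14–14:07 = 8 h 53 min; less 30 min break → 8 h 23 min
Fri: 11:21–22:41 = 11 h 20 min; less 30 min break → 10 h 50 min
Sat: 07:37–18:29 = 10 h 52 min; less 30 min break → 10 h 22 min
Total worked: 61 h 25 min = 3685 min.
Regular 40 h 0 min = 2400 min at £35.50/h; overtime 21 h 25 min = 1285 min at £53.25/h.
Pay = (2400 × £35.50 + 1285 × £53.25) ÷ 60 = £2560.44.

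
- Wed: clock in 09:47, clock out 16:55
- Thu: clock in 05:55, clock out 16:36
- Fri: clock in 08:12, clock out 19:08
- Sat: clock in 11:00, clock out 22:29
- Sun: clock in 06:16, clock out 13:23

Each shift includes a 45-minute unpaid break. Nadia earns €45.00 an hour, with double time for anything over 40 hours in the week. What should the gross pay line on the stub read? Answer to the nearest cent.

Wed: 09:47–16:55 = 7 h 8 min; less 45 min break → 6 h 23 min
Thu: 05:55–16:36 = 10 h 41 min; less 45 min break → 9 h 56 min
Fri: 08:12–19:08 = 10 h 56 min; less 45 min break → 10 h 11 min
Sat: 11:00–22:29 = 11 h 29 min; less 45 min break → 10 h 44 min
Sun: 06:16–13:23 = 7 h 7 min; less 45 min break → 6 h 22 min
Total worked: 43 h 36 min = 2616 min.
Regular 40 h 0 min = 2400 min at €45.00/h; overtime 3 h 36 min = 216 min at €90.00/h.
Pay = (2400 × €45.00 + 216 × €90.00) ÷ 60 = €2124.00.

€2124.00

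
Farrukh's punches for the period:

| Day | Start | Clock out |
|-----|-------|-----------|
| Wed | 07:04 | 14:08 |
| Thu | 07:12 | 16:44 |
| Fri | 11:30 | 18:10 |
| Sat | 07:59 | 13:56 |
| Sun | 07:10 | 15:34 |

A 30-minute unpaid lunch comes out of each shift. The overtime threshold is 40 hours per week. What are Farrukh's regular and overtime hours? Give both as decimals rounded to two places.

Wed: 07:04–14:08 = 7 h 4 min; less 30 min break → 6 h 34 min
Thu: 07:12–16:44 = 9 h 32 min; less 30 min break → 9 h 2 min
Fri: 11:30–18:10 = 6 h 40 min; less 30 min break → 6 h 10 min
Sat: 07:59–13:56 = 5 h 57 min; less 30 min break → 5 h 27 min
Sun: 07:10–15:34 = 8 h 24 min; less 30 min break → 7 h 54 min
Total worked: 35 h 7 min = 35.12 h.
Threshold 40 h → overtime 0 h 0 min, regular 35 h 7 min.

Regular 35.12 hours, overtime 0.00 hours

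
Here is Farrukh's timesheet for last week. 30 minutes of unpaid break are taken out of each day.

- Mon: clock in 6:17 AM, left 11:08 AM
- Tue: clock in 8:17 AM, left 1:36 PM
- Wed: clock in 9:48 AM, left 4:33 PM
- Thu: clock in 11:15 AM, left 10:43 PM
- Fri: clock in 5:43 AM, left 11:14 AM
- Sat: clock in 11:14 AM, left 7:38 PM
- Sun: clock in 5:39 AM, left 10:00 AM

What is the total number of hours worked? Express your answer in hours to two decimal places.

Mon: 6:17 AM–11:08 AM = 4 h 51 min; less 30 min break → 4 h 21 min
Tue: 8:17 AM–1:36 PM = 5 h 19 min; less 30 min break → 4 h 49 min
Wed: 9:48 AM–4:33 PM = 6 h 45 min; less 30 min break → 6 h 15 min
Thu: 11:15 AM–10:43 PM = 11 h 28 min; less 30 min break → 10 h 58 min
Fri: 5:43 AM–11:14 AM = 5 h 31 min; less 30 min break → 5 h 1 min
Sat: 11:14 AM–7:38 PM = 8 h 24 min; less 30 min break → 7 h 54 min
Sun: 5:39 AM–10:00 AM = 4 h 21 min; less 30 min break → 3 h 51 min
Total: 4 h 21 min + 4 h 49 min + 6 h 15 min + 10 h 58 min + 5 h 1 min + 7 h 54 min + 3 h 51 min = 43 h 9 min.

43.15 hours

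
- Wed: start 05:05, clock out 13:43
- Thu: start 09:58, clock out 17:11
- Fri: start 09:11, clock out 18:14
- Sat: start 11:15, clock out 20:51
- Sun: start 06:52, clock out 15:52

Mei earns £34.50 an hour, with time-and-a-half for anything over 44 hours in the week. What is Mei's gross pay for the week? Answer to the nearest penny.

£1500.75

Wed: 05:05–13:43 = 8 h 38 min
Thu: 09:58–17:11 = 7 h 13 min
Fri: 09:11–18:14 = 9 h 3 min
Sat: 11:15–20:51 = 9 h 36 min
Sun: 06:52–15:52 = 9 h 0 min
Total worked: 43 h 30 min = 2610 min.
Regular 43 h 30 min = 2610 min at £34.50/h; overtime 0 h 0 min = 0 min at £51.75/h.
Pay = (2610 × £34.50 + 0 × £51.75) ÷ 60 = £1500.75.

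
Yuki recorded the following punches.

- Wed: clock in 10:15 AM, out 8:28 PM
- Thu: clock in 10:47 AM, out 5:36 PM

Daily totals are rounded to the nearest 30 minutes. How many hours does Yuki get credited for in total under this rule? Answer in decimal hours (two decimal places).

17.00 hours

Wed: 10:15 AM–8:28 PM = 10 h 13 min → rounds to 10 h 0 min
Thu: 10:47 AM–5:36 PM = 6 h 49 min → rounds to 7 h 0 min
Total credited: 17 h 0 min.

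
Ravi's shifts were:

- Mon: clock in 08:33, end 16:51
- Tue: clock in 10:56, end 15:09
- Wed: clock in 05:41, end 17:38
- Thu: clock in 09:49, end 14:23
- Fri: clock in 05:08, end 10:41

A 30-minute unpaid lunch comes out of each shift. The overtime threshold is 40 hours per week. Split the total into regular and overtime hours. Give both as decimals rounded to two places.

Mon: 08:33–16:51 = 8 h 18 min; less 30 min break → 7 h 48 min
Tue: 10:56–15:09 = 4 h 13 min; less 30 min break → 3 h 43 min
Wed: 05:41–17:38 = 11 h 57 min; less 30 min break → 11 h 27 min
Thu: 09:49–14:23 = 4 h 34 min; less 30 min break → 4 h 4 min
Fri: 05:08–10:41 = 5 h 33 min; less 30 min break → 5 h 3 min
Total worked: 32 h 5 min = 32.08 h.
Threshold 40 h → overtime 0 h 0 min, regular 32 h 5 min.

Regular 32.08 hours, overtime 0.00 hours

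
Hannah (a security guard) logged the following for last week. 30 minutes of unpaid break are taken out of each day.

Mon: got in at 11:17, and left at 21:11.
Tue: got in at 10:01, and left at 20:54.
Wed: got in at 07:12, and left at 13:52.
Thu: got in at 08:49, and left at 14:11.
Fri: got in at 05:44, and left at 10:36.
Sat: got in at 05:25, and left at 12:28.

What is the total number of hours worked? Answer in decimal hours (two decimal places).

41.73 hours

Mon: 11:17–21:11 = 9 h 54 min; less 30 min break → 9 h 24 min
Tue: 10:01–20:54 = 10 h 53 min; less 30 min break → 10 h 23 min
Wed: 07:12–13:52 = 6 h 40 min; less 30 min break → 6 h 10 min
Thu: 08:49–14:11 = 5 h 22 min; less 30 min break → 4 h 52 min
Fri: 05:44–10:36 = 4 h 52 min; less 30 min break → 4 h 22 min
Sat: 05:25–12:28 = 7 h 3 min; less 30 min break → 6 h 33 min
Total: 9 h 24 min + 10 h 23 min + 6 h 10 min + 4 h 52 min + 4 h 22 min + 6 h 33 min = 41 h 44 min.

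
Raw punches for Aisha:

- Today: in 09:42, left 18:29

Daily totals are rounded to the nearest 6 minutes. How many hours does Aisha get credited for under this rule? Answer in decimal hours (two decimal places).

8.80 hours

Today: 09:42–18:29 = 8 h 47 min → rounds to 8 h 48 min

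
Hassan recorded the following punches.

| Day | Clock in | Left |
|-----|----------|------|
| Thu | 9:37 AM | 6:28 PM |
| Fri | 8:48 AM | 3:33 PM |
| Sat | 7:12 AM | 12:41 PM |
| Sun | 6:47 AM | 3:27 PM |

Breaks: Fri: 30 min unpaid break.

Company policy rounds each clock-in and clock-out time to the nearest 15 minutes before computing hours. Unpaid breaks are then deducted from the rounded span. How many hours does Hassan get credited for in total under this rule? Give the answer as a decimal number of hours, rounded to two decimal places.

Thu: in 9:37 AM→9:30 AM, out 6:28 PM→6:30 PM; 9 h 0 min
Fri: in 8:48 AM→8:45 AM, out 3:33 PM→3:30 PM; 6 h 45 min − 30 min = 6 h 15 min
Sat: in 7:12 AM→7:15 AM, out 12:41 PM→12:45 PM; 5 h 30 min
Sun: in 6:47 AM→6:45 AM, out 3:27 PM→3:30 PM; 8 h 45 min
Total credited: 29 h 30 min.

29.50 hours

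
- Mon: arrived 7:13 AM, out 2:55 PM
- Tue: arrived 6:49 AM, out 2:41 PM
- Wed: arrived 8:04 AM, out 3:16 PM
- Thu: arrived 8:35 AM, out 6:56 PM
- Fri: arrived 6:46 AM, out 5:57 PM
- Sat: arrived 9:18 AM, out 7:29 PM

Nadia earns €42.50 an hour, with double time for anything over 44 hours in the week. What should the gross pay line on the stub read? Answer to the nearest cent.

€2761.08

Mon: 7:13 AM–2:55 PM = 7 h 42 min
Tue: 6:49 AM–2:41 PM = 7 h 52 min
Wed: 8:04 AM–3:16 PM = 7 h 12 min
Thu: 8:35 AM–6:56 PM = 10 h 21 min
Fri: 6:46 AM–5:57 PM = 11 h 11 min
Sat: 9:18 AM–7:29 PM = 10 h 11 min
Total worked: 54 h 29 min = 3269 min.
Regular 44 h 0 min = 2640 min at €42.50/h; overtime 10 h 29 min = 629 min at €85.00/h.
Pay = (2640 × €42.50 + 629 × €85.00) ÷ 60 = €2761.08.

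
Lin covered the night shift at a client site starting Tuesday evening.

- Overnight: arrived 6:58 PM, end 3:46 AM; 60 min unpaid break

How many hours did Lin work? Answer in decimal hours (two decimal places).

Overnight: 6:58 PM → midnight = 5 h 2 min; midnight → 3:46 AM = 3 h 46 min; span 8 h 48 min; less 60 min break → 7 h 48 min

7.80 hours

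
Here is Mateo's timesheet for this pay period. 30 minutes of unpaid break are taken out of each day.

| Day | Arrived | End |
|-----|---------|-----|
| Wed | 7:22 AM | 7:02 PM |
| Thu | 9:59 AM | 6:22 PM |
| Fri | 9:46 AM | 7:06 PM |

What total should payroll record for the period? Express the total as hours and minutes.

Wed: 7:22 AM–7:02 PM = 11 h 40 min; less 30 min break → 11 h 10 min
Thu: 9:59 AM–6:22 PM = 8 h 23 min; less 30 min break → 7 h 53 min
Fri: 9:46 AM–7:06 PM = 9 h 20 min; less 30 min break → 8 h 50 min
Total: 11 h 10 min + 7 h 53 min + 8 h 50 min = 27 h 53 min.

27 h 53 min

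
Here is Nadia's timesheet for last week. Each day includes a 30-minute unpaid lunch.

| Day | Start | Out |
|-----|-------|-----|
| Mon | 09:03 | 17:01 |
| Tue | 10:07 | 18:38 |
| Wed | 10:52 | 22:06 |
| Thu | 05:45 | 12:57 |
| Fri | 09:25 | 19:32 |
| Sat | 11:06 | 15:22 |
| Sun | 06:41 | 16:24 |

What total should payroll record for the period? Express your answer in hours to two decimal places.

Mon: 09:03–17:01 = 7 h 58 min; less 30 min break → 7 h 28 min
Tue: 10:07–18:38 = 8 h 31 min; less 30 min break → 8 h 1 min
Wed: 10:52–22:06 = 11 h 14 min; less 30 min break → 10 h 44 min
Thu: 05:45–12:57 = 7 h 12 min; less 30 min break → 6 h 42 min
Fri: 09:25–19:32 = 10 h 7 min; less 30 min break → 9 h 37 min
Sat: 11:06–15:22 = 4 h 16 min; less 30 min break → 3 h 46 min
Sun: 06:41–16:24 = 9 h 43 min; less 30 min break → 9 h 13 min
Total: 7 h 28 min + 8 h 1 min + 10 h 44 min + 6 h 42 min + 9 h 37 min + 3 h 46 min + 9 h 13 min = 55 h 31 min.

55.52 hours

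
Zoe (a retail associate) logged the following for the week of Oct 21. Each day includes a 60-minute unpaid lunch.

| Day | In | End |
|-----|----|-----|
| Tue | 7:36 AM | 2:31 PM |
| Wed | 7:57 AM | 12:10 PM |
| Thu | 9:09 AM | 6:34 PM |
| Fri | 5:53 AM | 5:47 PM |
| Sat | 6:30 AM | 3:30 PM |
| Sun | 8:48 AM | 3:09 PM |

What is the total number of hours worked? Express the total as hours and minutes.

Tue: 7:36 AM–2:31 PM = 6 h 55 min; less 60 min break → 5 h 55 min
Wed: 7:57 AM–12:10 PM = 4 h 13 min; less 60 min break → 3 h 13 min
Thu: 9:09 AM–6:34 PM = 9 h 25 min; less 60 min break → 8 h 25 min
Fri: 5:53 AM–5:47 PM = 11 h 54 min; less 60 min break → 10 h 54 min
Sat: 6:30 AM–3:30 PM = 9 h 0 min; less 60 min break → 8 h 0 min
Sun: 8:48 AM–3:09 PM = 6 h 21 min; less 60 min break → 5 h 21 min
Total: 5 h 55 min + 3 h 13 min + 8 h 25 min + 10 h 54 min + 8 h 0 min + 5 h 21 min = 41 h 48 min.

41 h 48 min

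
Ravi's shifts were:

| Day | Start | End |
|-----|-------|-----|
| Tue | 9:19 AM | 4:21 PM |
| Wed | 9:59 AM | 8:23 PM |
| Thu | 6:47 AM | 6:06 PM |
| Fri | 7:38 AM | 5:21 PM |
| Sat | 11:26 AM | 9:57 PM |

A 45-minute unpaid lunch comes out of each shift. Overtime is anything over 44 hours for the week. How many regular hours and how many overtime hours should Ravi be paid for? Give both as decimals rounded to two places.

Tue: 9:19 AM–4:21 PM = 7 h 2 min; less 45 min break → 6 h 17 min
Wed: 9:59 AM–8:23 PM = 10 h 24 min; less 45 min break → 9 h 39 min
Thu: 6:47 AM–6:06 PM = 11 h 19 min; less 45 min break → 10 h 34 min
Fri: 7:38 AM–5:21 PM = 9 h 43 min; less 45 min break → 8 h 58 min
Sat: 11:26 AM–9:57 PM = 10 h 31 min; less 45 min break → 9 h 46 min
Total worked: 45 h 14 min = 45.23 h.
Threshold 44 h → overtime 1 h 14 min, regular 44 h 0 min.

Regular 44.00 hours, overtime 1.23 hours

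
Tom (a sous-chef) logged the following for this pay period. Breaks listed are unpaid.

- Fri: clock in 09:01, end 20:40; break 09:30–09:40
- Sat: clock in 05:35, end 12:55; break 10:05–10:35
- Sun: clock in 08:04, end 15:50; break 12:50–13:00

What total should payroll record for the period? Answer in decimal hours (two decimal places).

Fri: 09:01–20:40 = 11 h 39 min; less 10 min break → 11 h 29 min
Sat: 05:35–12:55 = 7 h 20 min; less 30 min break → 6 h 50 min
Sun: 08:04–15:50 = 7 h 46 min; less 10 min break → 7 h 36 min
Total: 11 h 29 min + 6 h 50 min + 7 h 36 min = 25 h 55 min.

25.92 hours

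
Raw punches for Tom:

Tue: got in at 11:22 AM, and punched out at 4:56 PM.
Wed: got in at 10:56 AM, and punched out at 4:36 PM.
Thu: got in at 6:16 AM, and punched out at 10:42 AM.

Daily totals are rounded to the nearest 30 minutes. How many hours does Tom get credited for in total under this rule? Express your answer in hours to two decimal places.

Tue: 11:22 AM–4:56 PM = 5 h 34 min → rounds to 5 h 30 min
Wed: 10:56 AM–4:36 PM = 5 h 40 min → rounds to 5 h 30 min
Thu: 6:16 AM–10:42 AM = 4 h 26 min → rounds to 4 h 30 min
Total credited: 15 h 30 min.

15.50 hours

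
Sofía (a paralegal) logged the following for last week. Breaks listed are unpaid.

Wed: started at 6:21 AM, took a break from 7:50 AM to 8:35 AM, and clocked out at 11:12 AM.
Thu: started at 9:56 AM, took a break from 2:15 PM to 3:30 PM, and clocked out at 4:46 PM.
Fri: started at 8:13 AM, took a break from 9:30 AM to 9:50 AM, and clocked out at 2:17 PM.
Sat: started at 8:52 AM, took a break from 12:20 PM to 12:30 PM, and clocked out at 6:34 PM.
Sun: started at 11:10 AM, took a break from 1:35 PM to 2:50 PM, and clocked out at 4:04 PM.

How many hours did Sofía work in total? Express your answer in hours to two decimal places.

Wed: 6:21 AM–11:12 AM = 4 h 51 min; less 45 min break → 4 h 6 min
Thu: 9:56 AM–4:46 PM = 6 h 50 min; less 75 min break → 5 h 35 min
Fri: 8:13 AM–2:17 PM = 6 h 4 min; less 20 min break → 5 h 44 min
Sat: 8:52 AM–6:34 PM = 9 h 42 min; less 10 min break → 9 h 32 min
Sun: 11:10 AM–4:04 PM = 4 h 54 min; less 75 min break → 3 h 39 min
Total: 4 h 6 min + 5 h 35 min + 5 h 44 min + 9 h 32 min + 3 h 39 min = 28 h 36 min.

28.60 hours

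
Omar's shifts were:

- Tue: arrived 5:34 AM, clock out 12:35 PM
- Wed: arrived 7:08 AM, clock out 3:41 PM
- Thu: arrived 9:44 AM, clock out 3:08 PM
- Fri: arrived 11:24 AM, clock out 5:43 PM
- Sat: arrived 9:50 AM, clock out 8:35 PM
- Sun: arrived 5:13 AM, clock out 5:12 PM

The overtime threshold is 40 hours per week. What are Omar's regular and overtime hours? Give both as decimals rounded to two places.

Tue: 5:34 AM–12:35 PM = 7 h 1 min
Wed: 7:08 AM–3:41 PM = 8 h 33 min
Thu: 9:44 AM–3:08 PM = 5 h 24 min
Fri: 11:24 AM–5:43 PM = 6 h 19 min
Sat: 9:50 AM–8:35 PM = 10 h 45 min
Sun: 5:13 AM–5:12 PM = 11 h 59 min
Total worked: 50 h 1 min = 50.02 h.
Threshold 40 h → overtime 10 h 1 min, regular 40 h 0 min.

Regular 40.00 hours, overtime 10.02 hours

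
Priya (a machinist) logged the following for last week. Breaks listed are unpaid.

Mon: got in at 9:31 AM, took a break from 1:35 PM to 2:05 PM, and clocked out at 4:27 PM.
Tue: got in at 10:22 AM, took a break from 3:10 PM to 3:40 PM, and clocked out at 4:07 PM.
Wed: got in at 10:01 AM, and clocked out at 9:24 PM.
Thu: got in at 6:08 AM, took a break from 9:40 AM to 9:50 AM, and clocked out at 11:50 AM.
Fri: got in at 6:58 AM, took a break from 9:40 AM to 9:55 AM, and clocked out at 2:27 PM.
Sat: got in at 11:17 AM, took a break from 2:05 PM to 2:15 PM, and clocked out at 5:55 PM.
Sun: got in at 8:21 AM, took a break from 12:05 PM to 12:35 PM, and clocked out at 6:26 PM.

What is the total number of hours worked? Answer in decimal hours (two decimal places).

51.88 hours

Mon: 9:31 AM–4:27 PM = 6 h 56 min; less 30 min break → 6 h 26 min
Tue: 10:22 AM–4:07 PM = 5 h 45 min; less 30 min break → 5 h 15 min
Wed: 10:01 AM–9:24 PM = 11 h 23 min
Thu: 6:08 AM–11:50 AM = 5 h 42 min; less 10 min break → 5 h 32 min
Fri: 6:58 AM–2:27 PM = 7 h 29 min; less 15 min break → 7 h 14 min
Sat: 11:17 AM–5:55 PM = 6 h 38 min; less 10 min break → 6 h 28 min
Sun: 8:21 AM–6:26 PM = 10 h 5 min; less 30 min break → 9 h 35 min
Total: 6 h 26 min + 5 h 15 min + 11 h 23 min + 5 h 32 min + 7 h 14 min + 6 h 28 min + 9 h 35 min = 51 h 53 min.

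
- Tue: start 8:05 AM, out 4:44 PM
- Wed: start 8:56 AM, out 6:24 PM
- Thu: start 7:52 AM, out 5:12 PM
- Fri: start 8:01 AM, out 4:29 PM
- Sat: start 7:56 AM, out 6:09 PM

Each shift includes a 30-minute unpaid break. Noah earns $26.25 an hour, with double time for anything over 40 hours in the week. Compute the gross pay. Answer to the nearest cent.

Tue: 8:05 AM–4:44 PM = 8 h 39 min; less 30 min break → 8 h 9 min
Wed: 8:56 AM–6:24 PM = 9 h 28 min; less 30 min break → 8 h 58 min
Thu: 7:52 AM–5:12 PM = 9 h 20 min; less 30 min break → 8 h 50 min
Fri: 8:01 AM–4:29 PM = 8 h 28 min; less 30 min break → 7 h 58 min
Sat: 7:56 AM–6:09 PM = 10 h 13 min; less 30 min break → 9 h 43 min
Total worked: 43 h 38 min = 2618 min.
Regular 40 h 0 min = 2400 min at $26.25/h; overtime 3 h 38 min = 218 min at $52.50/h.
Pay = (2400 × $26.25 + 218 × $52.50) ÷ 60 = $1240.75.

$1240.75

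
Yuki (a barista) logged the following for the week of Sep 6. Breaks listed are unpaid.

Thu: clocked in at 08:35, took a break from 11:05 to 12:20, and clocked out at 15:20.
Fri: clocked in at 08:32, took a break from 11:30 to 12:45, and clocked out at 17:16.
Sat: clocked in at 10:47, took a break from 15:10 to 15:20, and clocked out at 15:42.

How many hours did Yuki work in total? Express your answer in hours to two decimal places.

Thu: 08:35–15:20 = 6 h 45 min; less 75 min break → 5 h 30 min
Fri: 08:32–17:16 = 8 h 44 min; less 75 min break → 7 h 29 min
Sat: 10:47–15:42 = 4 h 55 min; less 10 min break → 4 h 45 min
Total: 5 h 30 min + 7 h 29 min + 4 h 45 min = 17 h 44 min.

17.73 hours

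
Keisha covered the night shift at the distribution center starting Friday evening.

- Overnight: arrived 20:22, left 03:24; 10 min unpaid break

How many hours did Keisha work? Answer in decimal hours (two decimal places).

6.87 hours

Overnight: 20:22 → midnight = 3 h 38 min; midnight → 03:24 = 3 h 24 min; span 7 h 2 min; less 10 min break → 6 h 52 min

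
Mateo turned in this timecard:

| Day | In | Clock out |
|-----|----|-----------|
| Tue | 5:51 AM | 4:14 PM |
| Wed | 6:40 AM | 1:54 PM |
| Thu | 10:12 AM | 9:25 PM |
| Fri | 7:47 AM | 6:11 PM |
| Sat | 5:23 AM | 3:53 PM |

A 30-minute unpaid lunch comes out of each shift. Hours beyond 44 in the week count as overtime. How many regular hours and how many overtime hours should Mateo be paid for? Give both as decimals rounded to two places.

Tue: 5:51 AM–4:14 PM = 10 h 23 min; less 30 min break → 9 h 53 min
Wed: 6:40 AM–1:54 PM = 7 h 14 min; less 30 min break → 6 h 44 min
Thu: 10:12 AM–9:25 PM = 11 h 13 min; less 30 min break → 10 h 43 min
Fri: 7:47 AM–6:11 PM = 10 h 24 min; less 30 min break → 9 h 54 min
Sat: 5:23 AM–3:53 PM = 10 h 30 min; less 30 min break → 10 h 0 min
Total worked: 47 h 14 min = 47.23 h.
Threshold 44 h → overtime 3 h 14 min, regular 44 h 0 min.

Regular 44.00 hours, overtime 3.23 hours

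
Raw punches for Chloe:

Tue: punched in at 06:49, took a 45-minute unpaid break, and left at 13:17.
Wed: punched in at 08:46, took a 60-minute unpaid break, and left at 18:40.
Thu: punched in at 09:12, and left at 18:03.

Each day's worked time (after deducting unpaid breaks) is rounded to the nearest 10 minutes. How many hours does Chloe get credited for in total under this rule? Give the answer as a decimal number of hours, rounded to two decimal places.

Tue: 06:49–13:17 = 6 h 28 min − 45 min = 5 h 43 min → rounds to 5 h 40 min
Wed: 08:46–18:40 = 9 h 54 min − 60 min = 8 h 54 min → rounds to 8 h 50 min
Thu: 09:12–18:03 = 8 h 51 min → rounds to 8 h 50 min
Total credited: 23 h 20 min.

23.33 hours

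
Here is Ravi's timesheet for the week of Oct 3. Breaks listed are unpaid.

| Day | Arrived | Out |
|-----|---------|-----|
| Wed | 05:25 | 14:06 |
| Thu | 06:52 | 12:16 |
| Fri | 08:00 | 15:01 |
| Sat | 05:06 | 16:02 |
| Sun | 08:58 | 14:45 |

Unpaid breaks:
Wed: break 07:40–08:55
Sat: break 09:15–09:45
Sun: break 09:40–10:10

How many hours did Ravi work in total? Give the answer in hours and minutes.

Wed: 05:25–14:06 = 8 h 41 min; less 75 min break → 7 h 26 min
Thu: 06:52–12:16 = 5 h 24 min
Fri: 08:00–15:01 = 7 h 1 min
Sat: 05:06–16:02 = 10 h 56 min; less 30 min break → 10 h 26 min
Sun: 08:58–14:45 = 5 h 47 min; less 30 min break → 5 h 17 min
Total: 7 h 26 min + 5 h 24 min + 7 h 1 min + 10 h 26 min + 5 h 17 min = 35 h 34 min.

35 h 34 min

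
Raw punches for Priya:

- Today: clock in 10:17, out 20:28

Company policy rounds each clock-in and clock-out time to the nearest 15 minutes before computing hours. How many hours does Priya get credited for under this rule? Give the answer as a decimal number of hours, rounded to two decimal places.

Today: in 10:17→10:15, out 20:28→20:30; 10 h 15 min

10.25 hours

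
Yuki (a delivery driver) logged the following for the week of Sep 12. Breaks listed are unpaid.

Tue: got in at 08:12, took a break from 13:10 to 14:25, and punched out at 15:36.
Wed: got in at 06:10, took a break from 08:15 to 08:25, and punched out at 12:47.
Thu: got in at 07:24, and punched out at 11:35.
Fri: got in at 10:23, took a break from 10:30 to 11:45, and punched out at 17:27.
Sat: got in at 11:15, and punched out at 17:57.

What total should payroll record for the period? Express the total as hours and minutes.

Tue: 08:12–15:36 = 7 h 24 min; less 75 min break → 6 h 9 min
Wed: 06:10–12:47 = 6 h 37 min; less 10 min break → 6 h 27 min
Thu: 07:24–11:35 = 4 h 11 min
Fri: 10:23–17:27 = 7 h 4 min; less 75 min break → 5 h 49 min
Sat: 11:15–17:57 = 6 h 42 min
Total: 6 h 9 min + 6 h 27 min + 4 h 11 min + 5 h 49 min + 6 h 42 min = 29 h 18 min.

29 h 18 min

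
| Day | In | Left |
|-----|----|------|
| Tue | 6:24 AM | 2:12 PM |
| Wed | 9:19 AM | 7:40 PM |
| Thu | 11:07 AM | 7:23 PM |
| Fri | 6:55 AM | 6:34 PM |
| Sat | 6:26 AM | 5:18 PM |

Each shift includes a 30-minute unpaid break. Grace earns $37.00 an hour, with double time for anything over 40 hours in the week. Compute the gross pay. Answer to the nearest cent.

$1956.07

Tue: 6:24 AM–2:12 PM = 7 h 48 min; less 30 min break → 7 h 18 min
Wed: 9:19 AM–7:40 PM = 10 h 21 min; less 30 min break → 9 h 51 min
Thu: 11:07 AM–7:23 PM = 8 h 16 min; less 30 min break → 7 h 46 min
Fri: 6:55 AM–6:34 PM = 11 h 39 min; less 30 min break → 11 h 9 min
Sat: 6:26 AM–5:18 PM = 10 h 52 min; less 30 min break → 10 h 22 min
Total worked: 46 h 26 min = 2786 min.
Regular 40 h 0 min = 2400 min at $37.00/h; overtime 6 h 26 min = 386 min at $74.00/h.
Pay = (2400 × $37.00 + 386 × $74.00) ÷ 60 = $1956.07.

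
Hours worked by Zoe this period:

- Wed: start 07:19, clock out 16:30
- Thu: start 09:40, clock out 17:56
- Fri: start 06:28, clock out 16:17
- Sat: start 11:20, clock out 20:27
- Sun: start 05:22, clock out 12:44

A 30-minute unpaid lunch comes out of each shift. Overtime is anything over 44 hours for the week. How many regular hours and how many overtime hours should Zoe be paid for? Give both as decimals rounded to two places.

Regular 41.25 hours, overtime 0.00 hours

Wed: 07:19–16:30 = 9 h 11 min; less 30 min break → 8 h 41 min
Thu: 09:40–17:56 = 8 h 16 min; less 30 min break → 7 h 46 min
Fri: 06:28–16:17 = 9 h 49 min; less 30 min break → 9 h 19 min
Sat: 11:20–20:27 = 9 h 7 min; less 30 min break → 8 h 37 min
Sun: 05:22–12:44 = 7 h 22 min; less 30 min break → 6 h 52 min
Total worked: 41 h 15 min = 41.25 h.
Threshold 44 h → overtime 0 h 0 min, regular 41 h 15 min.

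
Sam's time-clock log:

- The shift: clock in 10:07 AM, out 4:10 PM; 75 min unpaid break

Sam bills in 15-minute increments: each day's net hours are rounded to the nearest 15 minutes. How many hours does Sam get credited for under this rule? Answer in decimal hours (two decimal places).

4.75 hours

The shift: 10:07 AM–4:10 PM = 6 h 3 min − 75 min = 4 h 48 min → rounds to 4 h 45 min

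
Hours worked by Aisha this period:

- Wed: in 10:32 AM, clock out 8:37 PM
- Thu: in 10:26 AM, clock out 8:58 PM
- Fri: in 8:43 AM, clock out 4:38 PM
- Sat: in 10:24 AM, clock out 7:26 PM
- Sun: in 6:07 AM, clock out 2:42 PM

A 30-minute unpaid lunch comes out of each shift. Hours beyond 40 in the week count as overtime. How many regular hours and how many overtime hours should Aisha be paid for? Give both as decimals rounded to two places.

Wed: 10:32 AM–8:37 PM = 10 h 5 min; less 30 min break → 9 h 35 min
Thu: 10:26 AM–8:58 PM = 10 h 32 min; less 30 min break → 10 h 2 min
Fri: 8:43 AM–4:38 PM = 7 h 55 min; less 30 min break → 7 h 25 min
Sat: 10:24 AM–7:26 PM = 9 h 2 min; less 30 min break → 8 h 32 min
Sun: 6:07 AM–2:42 PM = 8 h 35 min; less 30 min break → 8 h 5 min
Total worked: 43 h 39 min = 43.65 h.
Threshold 40 h → overtime 3 h 39 min, regular 40 h 0 min.

Regular 40.00 hours, overtime 3.65 hours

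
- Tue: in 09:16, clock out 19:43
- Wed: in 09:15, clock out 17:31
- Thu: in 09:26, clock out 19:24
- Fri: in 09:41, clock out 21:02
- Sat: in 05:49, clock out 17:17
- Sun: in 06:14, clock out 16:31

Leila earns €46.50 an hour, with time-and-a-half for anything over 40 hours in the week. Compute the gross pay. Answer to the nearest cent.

Tue: 09:16–19:43 = 10 h 27 min
Wed: 09:15–17:31 = 8 h 16 min
Thu: 09:26–19:24 = 9 h 58 min
Fri: 09:41–21:02 = 11 h 21 min
Sat: 05:49–17:17 = 11 h 28 min
Sun: 06:14–16:31 = 10 h 17 min
Total worked: 61 h 47 min = 3707 min.
Regular 40 h 0 min = 2400 min at €46.50/h; overtime 21 h 47 min = 1307 min at €69.75/h.
Pay = (2400 × €46.50 + 1307 × €69.75) ÷ 60 = €3379.39.

€3379.39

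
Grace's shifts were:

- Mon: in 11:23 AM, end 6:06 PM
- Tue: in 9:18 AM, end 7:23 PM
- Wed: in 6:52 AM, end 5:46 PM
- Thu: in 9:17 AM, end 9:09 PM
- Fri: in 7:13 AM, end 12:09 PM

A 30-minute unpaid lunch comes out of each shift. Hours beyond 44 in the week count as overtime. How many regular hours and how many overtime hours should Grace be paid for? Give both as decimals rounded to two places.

Regular 42.00 hours, overtime 0.00 hours

Mon: 11:23 AM–6:06 PM = 6 h 43 min; less 30 min break → 6 h 13 min
Tue: 9:18 AM–7:23 PM = 10 h 5 min; less 30 min break → 9 h 35 min
Wed: 6:52 AM–5:46 PM = 10 h 54 min; less 30 min break → 10 h 24 min
Thu: 9:17 AM–9:09 PM = 11 h 52 min; less 30 min break → 11 h 22 min
Fri: 7:13 AM–12:09 PM = 4 h 56 min; less 30 min break → 4 h 26 min
Total worked: 42 h 0 min = 42.00 h.
Threshold 44 h → overtime 0 h 0 min, regular 42 h 0 min.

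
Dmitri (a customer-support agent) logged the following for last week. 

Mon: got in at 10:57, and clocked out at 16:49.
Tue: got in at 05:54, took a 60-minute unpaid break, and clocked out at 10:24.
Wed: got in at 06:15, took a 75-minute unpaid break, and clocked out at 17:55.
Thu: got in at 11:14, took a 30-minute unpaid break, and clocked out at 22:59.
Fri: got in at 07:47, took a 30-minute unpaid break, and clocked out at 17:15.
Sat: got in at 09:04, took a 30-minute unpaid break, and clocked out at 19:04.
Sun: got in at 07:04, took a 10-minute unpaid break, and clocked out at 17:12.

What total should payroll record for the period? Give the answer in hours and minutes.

59 h 28 min

Mon: 10:57–16:49 = 5 h 52 min
Tue: 05:54–10:24 = 4 h 30 min; less 60 min break → 3 h 30 min
Wed: 06:15–17:55 = 11 h 40 min; less 75 min break → 10 h 25 min
Thu: 11:14–22:59 = 11 h 45 min; less 30 min break → 11 h 15 min
Fri: 07:47–17:15 = 9 h 28 min; less 30 min break → 8 h 58 min
Sat: 09:04–19:04 = 10 h 0 min; less 30 min break → 9 h 30 min
Sun: 07:04–17:12 = 10 h 8 min; less 10 min break → 9 h 58 min
Total: 5 h 52 min + 3 h 30 min + 10 h 25 min + 11 h 15 min + 8 h 58 min + 9 h 30 min + 9 h 58 min = 59 h 28 min.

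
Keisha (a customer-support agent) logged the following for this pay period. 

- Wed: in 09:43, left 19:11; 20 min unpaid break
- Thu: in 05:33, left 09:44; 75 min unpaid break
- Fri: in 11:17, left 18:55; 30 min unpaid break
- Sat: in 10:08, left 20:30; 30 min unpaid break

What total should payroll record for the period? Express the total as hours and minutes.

Wed: 09:43–19:11 = 9 h 28 min; less 20 min break → 9 h 8 min
Thu: 05:33–09:44 = 4 h 11 min; less 75 min break → 2 h 56 min
Fri: 11:17–18:55 = 7 h 38 min; less 30 min break → 7 h 8 min
Sat: 10:08–20:30 = 10 h 22 min; less 30 min break → 9 h 52 min
Total: 9 h 8 min + 2 h 56 min + 7 h 8 min + 9 h 52 min = 29 h 4 min.

29 h 4 min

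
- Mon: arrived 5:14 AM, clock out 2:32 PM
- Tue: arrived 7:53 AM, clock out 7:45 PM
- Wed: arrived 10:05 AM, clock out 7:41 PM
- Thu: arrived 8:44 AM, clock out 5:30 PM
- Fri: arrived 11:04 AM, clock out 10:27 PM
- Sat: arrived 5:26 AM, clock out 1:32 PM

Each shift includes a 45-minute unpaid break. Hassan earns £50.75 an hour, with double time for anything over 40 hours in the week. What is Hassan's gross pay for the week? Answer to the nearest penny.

£3503.44

Mon: 5:14 AM–2:32 PM = 9 h 18 min; less 45 min break → 8 h 33 min
Tue: 7:53 AM–7:45 PM = 11 h 52 min; less 45 min break → 11 h 7 min
Wed: 10:05 AM–7:41 PM = 9 h 36 min; less 45 min break → 8 h 51 min
Thu: 8:44 AM–5:30 PM = 8 h 46 min; less 45 min break → 8 h 1 min
Fri: 11:04 AM–10:27 PM = 11 h 23 min; less 45 min break → 10 h 38 min
Sat: 5:26 AM–1:32 PM = 8 h 6 min; less 45 min break → 7 h 21 min
Total worked: 54 h 31 min = 3271 min.
Regular 40 h 0 min = 2400 min at £50.75/h; overtime 14 h 31 min = 871 min at £101.50/h.
Pay = (2400 × £50.75 + 871 × £101.50) ÷ 60 = £3503.44.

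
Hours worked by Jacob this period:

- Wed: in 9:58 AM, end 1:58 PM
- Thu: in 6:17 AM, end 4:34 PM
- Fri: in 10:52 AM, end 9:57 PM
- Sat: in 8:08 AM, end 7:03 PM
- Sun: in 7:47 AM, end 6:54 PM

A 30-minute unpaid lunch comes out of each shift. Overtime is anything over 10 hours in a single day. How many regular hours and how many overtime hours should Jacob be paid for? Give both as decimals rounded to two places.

Wed: 9:58 AM–1:58 PM = 4 h 0 min; less 30 min break → 3 h 30 min
Thu: 6:17 AM–4:34 PM = 10 h 17 min; less 30 min break → 9 h 47 min
Fri: 10:52 AM–9:57 PM = 11 h 5 min; less 30 min break → 10 h 35 min
Sat: 8:08 AM–7:03 PM = 10 h 55 min; less 30 min break → 10 h 25 min
Sun: 7:47 AM–6:54 PM = 11 h 7 min; less 30 min break → 10 h 37 min
Wed reg 3 h 30 min / OT 0 h 0 min; Thu reg 9 h 47 min / OT 0 h 0 min; Fri reg 10 h 0 min / OT 0 h 35 min; Sat reg 10 h 0 min / OT 0 h 25 min; Sun reg 10 h 0 min / OT 0 h 37 min.
Totals: regular 43 h 17 min, overtime 1 h 37 min.

Regular 43.28 hours, overtime 1.62 hours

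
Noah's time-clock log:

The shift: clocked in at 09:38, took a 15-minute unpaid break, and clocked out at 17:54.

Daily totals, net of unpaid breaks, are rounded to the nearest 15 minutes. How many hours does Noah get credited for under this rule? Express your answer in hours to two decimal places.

The shift: 09:38–17:54 = 8 h 16 min − 15 min = 8 h 1 min → rounds to 8 h 0 min

8.00 hours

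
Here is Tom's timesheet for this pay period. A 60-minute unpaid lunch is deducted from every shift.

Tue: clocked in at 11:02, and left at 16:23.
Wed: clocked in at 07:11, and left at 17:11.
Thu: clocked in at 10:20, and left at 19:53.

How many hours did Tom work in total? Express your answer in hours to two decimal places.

Tue: 11:02–16:23 = 5 h 21 min; less 60 min break → 4 h 21 min
Wed: 07:11–17:11 = 10 h 0 min; less 60 min break → 9 h 0 min
Thu: 10:20–19:53 = 9 h 33 min; less 60 min break → 8 h 33 min
Total: 4 h 21 min + 9 h 0 min + 8 h 33 min = 21 h 54 min.

21.90 hours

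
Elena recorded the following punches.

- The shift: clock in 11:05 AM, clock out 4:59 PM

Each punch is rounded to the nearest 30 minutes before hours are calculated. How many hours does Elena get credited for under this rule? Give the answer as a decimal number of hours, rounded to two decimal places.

6.00 hours

The shift: in 11:05 AM→11:00 AM, out 4:59 PM→5:00 PM; 6 h 0 min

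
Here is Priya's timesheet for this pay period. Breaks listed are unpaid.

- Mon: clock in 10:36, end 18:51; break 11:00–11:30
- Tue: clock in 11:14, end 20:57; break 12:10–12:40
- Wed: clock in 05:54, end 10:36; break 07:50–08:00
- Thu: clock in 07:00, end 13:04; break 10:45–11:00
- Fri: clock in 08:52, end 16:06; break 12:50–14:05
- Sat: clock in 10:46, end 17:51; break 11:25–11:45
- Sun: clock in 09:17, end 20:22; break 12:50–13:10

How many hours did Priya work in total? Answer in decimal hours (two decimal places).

Mon: 10:36–18:51 = 8 h 15 min; less 30 min break → 7 h 45 min
Tue: 11:14–20:57 = 9 h 43 min; less 30 min break → 9 h 13 min
Wed: 05:54–10:36 = 4 h 42 min; less 10 min break → 4 h 32 min
Thu: 07:00–13:04 = 6 h 4 min; less 15 min break → 5 h 49 min
Fri: 08:52–16:06 = 7 h 14 min; less 75 min break → 5 h 59 min
Sat: 10:46–17:51 = 7 h 5 min; less 20 min break → 6 h 45 min
Sun: 09:17–20:22 = 11 h 5 min; less 20 min break → 10 h 45 min
Total: 7 h 45 min + 9 h 13 min + 4 h 32 min + 5 h 49 min + 5 h 59 min + 6 h 45 min + 10 h 45 min = 50 h 48 min.

50.80 hours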